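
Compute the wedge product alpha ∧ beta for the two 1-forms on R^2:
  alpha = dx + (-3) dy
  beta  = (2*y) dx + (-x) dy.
alpha ∧ beta = (-x + 6*y) dx ∧ dy

Distribute the wedge, using dx_i ∧ dx_j = -dx_j ∧ dx_i and dx_i ∧ dx_i = 0. For each pair (i, j) with i < j, the coefficient of dx_i ∧ dx_j in alpha ∧ beta is (alpha_i * beta_j - alpha_j * beta_i). Collecting: alpha ∧ beta = (-x + 6*y) dx ∧ dy.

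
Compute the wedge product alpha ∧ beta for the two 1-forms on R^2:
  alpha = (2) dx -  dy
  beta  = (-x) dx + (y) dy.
alpha ∧ beta = (-x + 2*y) dx ∧ dy

Distribute the wedge, using dx_i ∧ dx_j = -dx_j ∧ dx_i and dx_i ∧ dx_i = 0. For each pair (i, j) with i < j, the coefficient of dx_i ∧ dx_j in alpha ∧ beta is (alpha_i * beta_j - alpha_j * beta_i). Collecting: alpha ∧ beta = (-x + 2*y) dx ∧ dy.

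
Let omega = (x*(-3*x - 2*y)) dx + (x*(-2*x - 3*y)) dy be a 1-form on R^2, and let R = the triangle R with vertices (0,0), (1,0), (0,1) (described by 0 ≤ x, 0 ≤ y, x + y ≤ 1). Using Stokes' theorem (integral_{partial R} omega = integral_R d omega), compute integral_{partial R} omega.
integral_(partial R) omega = -5/6

Stokes: integral_partial_R omega = integral_R d omega with d omega = (∂Q/∂x - ∂P/∂y) dx ∧ dy.
  ∂Q/∂x = -4*x - 3*y
  ∂P/∂y = -2*x
  integrand = ∂Q/∂x - ∂P/∂y = -2*x - 3*y.
Integrating over R: integral_0^1 integral_0^{1-x} (-2*x - 3*y) dy dx = -5/6.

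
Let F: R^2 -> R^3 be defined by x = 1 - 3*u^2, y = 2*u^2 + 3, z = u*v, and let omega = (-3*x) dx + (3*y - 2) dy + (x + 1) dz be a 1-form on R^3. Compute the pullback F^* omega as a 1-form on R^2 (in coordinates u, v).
F^* omega = (-30*u^3 - 3*u^2*v + 46*u + 2*v) du + (u*(2 - 3*u^2)) dv

Using F^*(f dg) = (f ∘ F) d(g ∘ F), substitute each coordinate x_i by F_i(u, v) in f_i, and replace dx_i by d F_i = (∂F_i/∂u) du + (∂F_i/∂v) dv.
  For the x component: f_1(F) = 9*u^2 - 3; d F_1 = (-6*u) du + (0) dv
  For the y component: f_2(F) = 6*u^2 + 7; d F_2 = (4*u) du + (0) dv
  For the z component: f_3(F) = 2 - 3*u^2; d F_3 = (v) du + (u) dv
Combining and collecting du, dv coefficients:
  coeff of du: -30*u^3 - 3*u^2*v + 46*u + 2*v
  coeff of dv: u*(2 - 3*u^2)
F^* omega = (-30*u^3 - 3*u^2*v + 46*u + 2*v) du + (u*(2 - 3*u^2)) dv.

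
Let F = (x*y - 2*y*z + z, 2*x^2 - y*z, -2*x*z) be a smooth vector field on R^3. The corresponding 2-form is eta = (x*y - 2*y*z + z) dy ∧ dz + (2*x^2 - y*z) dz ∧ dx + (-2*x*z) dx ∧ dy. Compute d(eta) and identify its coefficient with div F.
d(eta) = (-2*x + y - z) dx ∧ dy ∧ dz; div F = -2*x + y - z

For a 2-form in R^3 of the form above, applying d gives a 3-form with coefficient ∂P/∂x + ∂Q/∂y + ∂R/∂z:
  ∂P/∂x = y
  ∂Q/∂y = -z
  ∂R/∂z = -2*x
Sum = -2*x + y - z, which is exactly div F.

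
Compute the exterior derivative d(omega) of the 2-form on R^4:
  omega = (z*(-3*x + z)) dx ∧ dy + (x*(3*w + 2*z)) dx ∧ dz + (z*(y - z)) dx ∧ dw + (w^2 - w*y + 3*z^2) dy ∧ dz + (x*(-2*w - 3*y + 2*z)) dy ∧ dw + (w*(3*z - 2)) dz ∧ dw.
d(omega) = (-3*x + 2*z) dx ∧ dy ∧ dz + (3*x - y + 2*z) dx ∧ dz ∧ dw + (-2*w - 3*y + z) dx ∧ dy ∧ dw + (2*w - 2*x - y) dy ∧ dz ∧ dw

For a 2-form omega = sum_{i<j} g_{ij} dx_i ∧ dx_j, the exterior derivative is
  d(omega) = sum_{i<j} d(g_{ij}) ∧ dx_i ∧ dx_j = sum_{i<j, k} (∂g_{ij}/∂x_k) dx_k ∧ dx_i ∧ dx_j.
Expand each term, using dx_k ∧ dx_i ∧ dx_j = sgn(permutation) dx_{(a)} ∧ dx_{(b)} ∧ dx_{(c)} with (a < b < c) sorted:
  d(z*(-3*x + z)) includes (∂/∂z)(z*(-3*x + z)) dz = (-3*x + 2*z) dz, which multiplied by dx ∧ dy gives (-3*x + 2*z) dx ∧ dy ∧ dz
  d(x*(3*w + 2*z)) includes (∂/∂w)(x*(3*w + 2*z)) dw = (3*x) dw, which multiplied by dx ∧ dz gives (3*x) dx ∧ dz ∧ dw
  d(z*(y - z)) includes (∂/∂y)(z*(y - z)) dy = (z) dy, which multiplied by dx ∧ dw gives (-z) dx ∧ dy ∧ dw
  d(z*(y - z)) includes (∂/∂z)(z*(y - z)) dz = (y - 2*z) dz, which multiplied by dx ∧ dw gives (-y + 2*z) dx ∧ dz ∧ dw
  d(w^2 - w*y + 3*z^2) includes (∂/∂w)(w^2 - w*y + 3*z^2) dw = (2*w - y) dw, which multiplied by dy ∧ dz gives (2*w - y) dy ∧ dz ∧ dw
  d(x*(-2*w - 3*y + 2*z)) includes (∂/∂x)(x*(-2*w - 3*y + 2*z)) dx = (-2*w - 3*y + 2*z) dx, which multiplied by dy ∧ dw gives (-2*w - 3*y + 2*z) dx ∧ dy ∧ dw
  d(x*(-2*w - 3*y + 2*z)) includes (∂/∂z)(x*(-2*w - 3*y + 2*z)) dz = (2*x) dz, which multiplied by dy ∧ dw gives (-2*x) dy ∧ dz ∧ dw
Collecting like 3-forms: d(omega) = (-3*x + 2*z) dx ∧ dy ∧ dz + (3*x - y + 2*z) dx ∧ dz ∧ dw + (-2*w - 3*y + z) dx ∧ dy ∧ dw + (2*w - 2*x - y) dy ∧ dz ∧ dw.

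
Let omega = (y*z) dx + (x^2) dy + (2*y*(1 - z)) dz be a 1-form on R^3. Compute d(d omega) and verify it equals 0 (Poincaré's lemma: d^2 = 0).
d(d omega) = 0

Step 1: d omega = sum_{i<j} (∂f_j/∂x_i - ∂f_i/∂x_j) dx_i ∧ dx_j:
  coeff of dx ∧ dy: 2*x - z
  coeff of dx ∧ dz: -y
  coeff of dy ∧ dz: 2 - 2*z
Step 2: Apply d again to each 2-form coefficient. The only possible 3-form in R^3 is dx ∧ dy ∧ dz, with coefficient
  ∂(coeff of dy∧dz)/∂x - ∂(coeff of dx∧dz)/∂y + ∂(coeff of dx∧dy)/∂z
  = ∂/∂x (2 - 2*z) - ∂/∂y (-y) + ∂/∂z (2*x - z).
Each of these terms simplifies to sums of mixed partials that cancel in pairs. The result is 0 (by equality of mixed partials for smooth functions — Schwarz / Clairaut).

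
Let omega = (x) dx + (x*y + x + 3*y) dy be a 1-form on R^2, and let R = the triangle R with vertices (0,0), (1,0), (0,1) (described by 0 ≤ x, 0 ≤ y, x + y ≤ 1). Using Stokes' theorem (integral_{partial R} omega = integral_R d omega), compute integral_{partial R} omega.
integral_(partial R) omega = 2/3

Stokes: integral_partial_R omega = integral_R d omega with d omega = (∂Q/∂x - ∂P/∂y) dx ∧ dy.
  ∂Q/∂x = y + 1
  ∂P/∂y = 0
  integrand = ∂Q/∂x - ∂P/∂y = y + 1.
Integrating over R: integral_0^1 integral_0^{1-x} (y + 1) dy dx = 2/3.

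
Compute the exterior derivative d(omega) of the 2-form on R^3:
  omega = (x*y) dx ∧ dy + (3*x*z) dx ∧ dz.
d(omega) = 0

For a 2-form omega = sum_{i<j} g_{ij} dx_i ∧ dx_j, the exterior derivative is
  d(omega) = sum_{i<j} d(g_{ij}) ∧ dx_i ∧ dx_j = sum_{i<j, k} (∂g_{ij}/∂x_k) dx_k ∧ dx_i ∧ dx_j.
Expand each term, using dx_k ∧ dx_i ∧ dx_j = sgn(permutation) dx_{(a)} ∧ dx_{(b)} ∧ dx_{(c)} with (a < b < c) sorted:

Collecting like 3-forms: d(omega) = 0.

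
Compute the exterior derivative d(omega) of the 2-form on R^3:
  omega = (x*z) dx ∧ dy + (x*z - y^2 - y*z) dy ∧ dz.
d(omega) = (x + z) dx ∧ dy ∧ dz

For a 2-form omega = sum_{i<j} g_{ij} dx_i ∧ dx_j, the exterior derivative is
  d(omega) = sum_{i<j} d(g_{ij}) ∧ dx_i ∧ dx_j = sum_{i<j, k} (∂g_{ij}/∂x_k) dx_k ∧ dx_i ∧ dx_j.
Expand each term, using dx_k ∧ dx_i ∧ dx_j = sgn(permutation) dx_{(a)} ∧ dx_{(b)} ∧ dx_{(c)} with (a < b < c) sorted:
  d(x*z) includes (∂/∂z)(x*z) dz = (x) dz, which multiplied by dx ∧ dy gives (x) dx ∧ dy ∧ dz
  d(x*z - y^2 - y*z) includes (∂/∂x)(x*z - y^2 - y*z) dx = (z) dx, which multiplied by dy ∧ dz gives (z) dx ∧ dy ∧ dz
Collecting like 3-forms: d(omega) = (x + z) dx ∧ dy ∧ dz.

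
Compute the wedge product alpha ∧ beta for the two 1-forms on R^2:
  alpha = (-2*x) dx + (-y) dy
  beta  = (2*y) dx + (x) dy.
alpha ∧ beta = (-2*x^2 + 2*y^2) dx ∧ dy

Distribute the wedge, using dx_i ∧ dx_j = -dx_j ∧ dx_i and dx_i ∧ dx_i = 0. For each pair (i, j) with i < j, the coefficient of dx_i ∧ dx_j in alpha ∧ beta is (alpha_i * beta_j - alpha_j * beta_i). Collecting: alpha ∧ beta = (-2*x^2 + 2*y^2) dx ∧ dy.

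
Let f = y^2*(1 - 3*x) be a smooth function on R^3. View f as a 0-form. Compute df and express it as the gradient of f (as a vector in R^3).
df = (-3*y^2) dx + (2*y*(1 - 3*x)) dy + (0) dz; grad f = (-3*y^2, 2*y*(1 - 3*x), 0)

For a 0-form f, d f = (∂f/∂x) dx + (∂f/∂y) dy + (∂f/∂z) dz. The components of the vector representation are exactly the entries of grad f in Cartesian coordinates:
  ∂f/∂x = -3*y^2
  ∂f/∂y = 2*y*(1 - 3*x)
  ∂f/∂z = 0.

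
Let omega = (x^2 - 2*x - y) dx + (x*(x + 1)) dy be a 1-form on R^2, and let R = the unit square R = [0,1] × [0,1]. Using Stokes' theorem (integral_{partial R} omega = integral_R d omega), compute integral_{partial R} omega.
integral_(partial R) omega = 3

Stokes: integral_partial_R omega = integral_R d omega with d omega = (∂Q/∂x - ∂P/∂y) dx ∧ dy.
  ∂Q/∂x = 2*x + 1
  ∂P/∂y = -1
  integrand = ∂Q/∂x - ∂P/∂y = 2*x + 2.
Integrating over R: integral_0^1 integral_0^1 (2*x + 2) dx dy = 3.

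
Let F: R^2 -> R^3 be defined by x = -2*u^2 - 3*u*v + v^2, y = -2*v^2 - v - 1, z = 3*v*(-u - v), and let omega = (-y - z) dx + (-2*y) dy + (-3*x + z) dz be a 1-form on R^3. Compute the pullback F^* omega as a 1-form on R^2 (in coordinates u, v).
F^* omega = (-30*u^2*v - 47*u*v^2 - 4*u*v - 4*u + 3*v^3 - 3*v^2 - 3*v) du + (-18*u^3 - 63*u^2*v - 27*u*v^2 - 3*u*v - 3*u + 30*v^3 - 10*v^2 - 8*v - 2) dv

Using F^*(f dg) = (f ∘ F) d(g ∘ F), substitute each coordinate x_i by F_i(u, v) in f_i, and replace dx_i by d F_i = (∂F_i/∂u) du + (∂F_i/∂v) dv.
  For the x component: f_1(F) = 3*u*v + 5*v^2 + v + 1; d F_1 = (-4*u - 3*v) du + (-3*u + 2*v) dv
  For the y component: f_2(F) = 4*v^2 + 2*v + 2; d F_2 = (0) du + (-4*v - 1) dv
  For the z component: f_3(F) = 6*u^2 + 6*u*v - 6*v^2; d F_3 = (-3*v) du + (-3*u - 6*v) dv
Combining and collecting du, dv coefficients:
  coeff of du: -30*u^2*v - 47*u*v^2 - 4*u*v - 4*u + 3*v^3 - 3*v^2 - 3*v
  coeff of dv: -18*u^3 - 63*u^2*v - 27*u*v^2 - 3*u*v - 3*u + 30*v^3 - 10*v^2 - 8*v - 2
F^* omega = (-30*u^2*v - 47*u*v^2 - 4*u*v - 4*u + 3*v^3 - 3*v^2 - 3*v) du + (-18*u^3 - 63*u^2*v - 27*u*v^2 - 3*u*v - 3*u + 30*v^3 - 10*v^2 - 8*v - 2) dv.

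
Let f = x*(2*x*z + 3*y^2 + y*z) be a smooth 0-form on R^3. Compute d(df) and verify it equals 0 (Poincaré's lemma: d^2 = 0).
d(df) = 0

Step 1: df = sum_i (∂f/∂x_i) dx_i = (4*x*z + 3*y^2 + y*z) dx + (x*(6*y + z)) dy + (x*(2*x + y)) dz.
Step 2: Apply d again. Using the 1-form formula, the coefficient of dx ∧ dy in d(df) is ∂^2 f/∂x ∂y - ∂^2 f/∂y ∂x = (6*y + z) - (6*y + z) = 0 (equality of mixed partials for smooth f).
Similarly for dx ∧ dz and dy ∧ dz — all coefficients vanish. So d(df) = 0.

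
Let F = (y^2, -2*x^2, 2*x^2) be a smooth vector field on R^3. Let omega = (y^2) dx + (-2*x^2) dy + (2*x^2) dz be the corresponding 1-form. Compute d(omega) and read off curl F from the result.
d(omega) = (0) dy ∧ dz + (-4*x) dz ∧ dx + (-4*x - 2*y) dx ∧ dy; curl F = (0, -4*x, -4*x - 2*y)

d omega = sum_{i<j} (∂f_j/∂x_i - ∂f_i/∂x_j) dx_i ∧ dx_j. Under the identification (dy ∧ dz, dz ∧ dx, dx ∧ dy) ↔ (e_x, e_y, e_z), the coefficients are exactly the components of curl F. Compute:
  ∂R/∂y - ∂Q/∂z = (0) - (0) = 0
  ∂P/∂z - ∂R/∂x = (0) - (4*x) = -4*x
  ∂Q/∂x - ∂P/∂y = (-4*x) - (2*y) = -4*x - 2*y.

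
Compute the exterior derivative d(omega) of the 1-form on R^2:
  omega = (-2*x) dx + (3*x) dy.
d(omega) = (3) dx ∧ dy

For a 1-form omega = sum_i f_i dx_i, the exterior derivative is
  d(omega) = sum_{i < j} (∂f_j/∂x_i - ∂f_i/∂x_j) dx_i ∧ dx_j.
  coefficient of dx ∧ dy: ∂f_2/∂x - ∂f_1/∂y = ∂(3*x)/∂x - ∂(-2*x)/∂y = 3
Assembling: d(omega) = (3) dx ∧ dy.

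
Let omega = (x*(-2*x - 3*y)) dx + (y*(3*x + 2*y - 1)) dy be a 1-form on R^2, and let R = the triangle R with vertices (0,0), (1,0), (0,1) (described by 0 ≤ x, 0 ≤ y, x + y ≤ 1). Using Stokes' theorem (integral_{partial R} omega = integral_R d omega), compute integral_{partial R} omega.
integral_(partial R) omega = 1

Stokes: integral_partial_R omega = integral_R d omega with d omega = (∂Q/∂x - ∂P/∂y) dx ∧ dy.
  ∂Q/∂x = 3*y
  ∂P/∂y = -3*x
  integrand = ∂Q/∂x - ∂P/∂y = 3*x + 3*y.
Integrating over R: integral_0^1 integral_0^{1-x} (3*x + 3*y) dy dx = 1.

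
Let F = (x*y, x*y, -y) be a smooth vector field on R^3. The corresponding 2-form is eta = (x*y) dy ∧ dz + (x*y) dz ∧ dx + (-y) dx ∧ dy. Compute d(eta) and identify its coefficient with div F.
d(eta) = (x + y) dx ∧ dy ∧ dz; div F = x + y

For a 2-form in R^3 of the form above, applying d gives a 3-form with coefficient ∂P/∂x + ∂Q/∂y + ∂R/∂z:
  ∂P/∂x = y
  ∂Q/∂y = x
  ∂R/∂z = 0
Sum = x + y, which is exactly div F.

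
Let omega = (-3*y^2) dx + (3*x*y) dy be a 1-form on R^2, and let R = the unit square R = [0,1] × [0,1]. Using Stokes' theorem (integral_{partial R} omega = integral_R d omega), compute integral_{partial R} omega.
integral_(partial R) omega = 9/2

Stokes: integral_partial_R omega = integral_R d omega with d omega = (∂Q/∂x - ∂P/∂y) dx ∧ dy.
  ∂Q/∂x = 3*y
  ∂P/∂y = -6*y
  integrand = ∂Q/∂x - ∂P/∂y = 9*y.
Integrating over R: integral_0^1 integral_0^1 (9*y) dx dy = 9/2.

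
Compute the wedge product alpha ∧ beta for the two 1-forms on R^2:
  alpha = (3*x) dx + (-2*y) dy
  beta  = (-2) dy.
alpha ∧ beta = (-6*x) dx ∧ dy

Distribute the wedge, using dx_i ∧ dx_j = -dx_j ∧ dx_i and dx_i ∧ dx_i = 0. For each pair (i, j) with i < j, the coefficient of dx_i ∧ dx_j in alpha ∧ beta is (alpha_i * beta_j - alpha_j * beta_i). Collecting: alpha ∧ beta = (-6*x) dx ∧ dy.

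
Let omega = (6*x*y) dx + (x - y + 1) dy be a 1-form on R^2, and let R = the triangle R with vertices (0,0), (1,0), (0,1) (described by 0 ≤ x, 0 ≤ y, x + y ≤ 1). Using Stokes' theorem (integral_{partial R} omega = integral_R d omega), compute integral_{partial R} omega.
integral_(partial R) omega = -1/2

Stokes: integral_partial_R omega = integral_R d omega with d omega = (∂Q/∂x - ∂P/∂y) dx ∧ dy.
  ∂Q/∂x = 1
  ∂P/∂y = 6*x
  integrand = ∂Q/∂x - ∂P/∂y = 1 - 6*x.
Integrating over R: integral_0^1 integral_0^{1-x} (1 - 6*x) dy dx = -1/2.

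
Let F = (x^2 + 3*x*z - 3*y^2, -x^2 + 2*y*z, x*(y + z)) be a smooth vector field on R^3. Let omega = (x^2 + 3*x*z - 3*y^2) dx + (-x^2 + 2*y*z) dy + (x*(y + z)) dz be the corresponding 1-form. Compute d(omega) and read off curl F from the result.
d(omega) = (x - 2*y) dy ∧ dz + (3*x - y - z) dz ∧ dx + (-2*x + 6*y) dx ∧ dy; curl F = (x - 2*y, 3*x - y - z, -2*x + 6*y)

d omega = sum_{i<j} (∂f_j/∂x_i - ∂f_i/∂x_j) dx_i ∧ dx_j. Under the identification (dy ∧ dz, dz ∧ dx, dx ∧ dy) ↔ (e_x, e_y, e_z), the coefficients are exactly the components of curl F. Compute:
  ∂R/∂y - ∂Q/∂z = (x) - (2*y) = x - 2*y
  ∂P/∂z - ∂R/∂x = (3*x) - (y + z) = 3*x - y - z
  ∂Q/∂x - ∂P/∂y = (-2*x) - (-6*y) = -2*x + 6*y.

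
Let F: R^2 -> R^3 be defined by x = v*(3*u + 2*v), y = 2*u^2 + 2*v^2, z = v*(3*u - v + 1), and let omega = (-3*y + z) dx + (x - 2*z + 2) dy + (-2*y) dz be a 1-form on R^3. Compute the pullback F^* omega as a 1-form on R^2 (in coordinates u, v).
F^* omega = (-42*u^2*v + 25*u*v^2 - 8*u*v + 8*u - 33*v^3 + 3*v^2) du + (-30*u^3 - 7*u^2*v - 4*u^2 - 33*u*v^2 + 3*u*v - 4*v^3 - 8*v^2 + 8*v) dv

Using F^*(f dg) = (f ∘ F) d(g ∘ F), substitute each coordinate x_i by F_i(u, v) in f_i, and replace dx_i by d F_i = (∂F_i/∂u) du + (∂F_i/∂v) dv.
  For the x component: f_1(F) = -6*u^2 + 3*u*v - 7*v^2 + v; d F_1 = (3*v) du + (3*u + 4*v) dv
  For the y component: f_2(F) = -3*u*v + 4*v^2 - 2*v + 2; d F_2 = (4*u) du + (4*v) dv
  For the z component: f_3(F) = -4*u^2 - 4*v^2; d F_3 = (3*v) du + (3*u - 2*v + 1) dv
Combining and collecting du, dv coefficients:
  coeff of du: -42*u^2*v + 25*u*v^2 - 8*u*v + 8*u - 33*v^3 + 3*v^2
  coeff of dv: -30*u^3 - 7*u^2*v - 4*u^2 - 33*u*v^2 + 3*u*v - 4*v^3 - 8*v^2 + 8*v
F^* omega = (-42*u^2*v + 25*u*v^2 - 8*u*v + 8*u - 33*v^3 + 3*v^2) du + (-30*u^3 - 7*u^2*v - 4*u^2 - 33*u*v^2 + 3*u*v - 4*v^3 - 8*v^2 + 8*v) dv.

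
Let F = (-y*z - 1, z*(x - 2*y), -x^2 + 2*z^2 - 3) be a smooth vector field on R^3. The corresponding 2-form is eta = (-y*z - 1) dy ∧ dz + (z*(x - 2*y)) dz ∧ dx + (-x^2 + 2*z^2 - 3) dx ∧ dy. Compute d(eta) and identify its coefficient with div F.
d(eta) = (2*z) dx ∧ dy ∧ dz; div F = 2*z

For a 2-form in R^3 of the form above, applying d gives a 3-form with coefficient ∂P/∂x + ∂Q/∂y + ∂R/∂z:
  ∂P/∂x = 0
  ∂Q/∂y = -2*z
  ∂R/∂z = 4*z
Sum = 2*z, which is exactly div F.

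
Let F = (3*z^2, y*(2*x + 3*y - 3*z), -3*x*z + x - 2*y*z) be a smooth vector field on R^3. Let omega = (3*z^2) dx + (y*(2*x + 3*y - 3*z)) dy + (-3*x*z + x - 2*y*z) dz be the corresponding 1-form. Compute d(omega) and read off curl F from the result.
d(omega) = (3*y - 2*z) dy ∧ dz + (9*z - 1) dz ∧ dx + (2*y) dx ∧ dy; curl F = (3*y - 2*z, 9*z - 1, 2*y)

d omega = sum_{i<j} (∂f_j/∂x_i - ∂f_i/∂x_j) dx_i ∧ dx_j. Under the identification (dy ∧ dz, dz ∧ dx, dx ∧ dy) ↔ (e_x, e_y, e_z), the coefficients are exactly the components of curl F. Compute:
  ∂R/∂y - ∂Q/∂z = (-2*z) - (-3*y) = 3*y - 2*z
  ∂P/∂z - ∂R/∂x = (6*z) - (1 - 3*z) = 9*z - 1
  ∂Q/∂x - ∂P/∂y = (2*y) - (0) = 2*y.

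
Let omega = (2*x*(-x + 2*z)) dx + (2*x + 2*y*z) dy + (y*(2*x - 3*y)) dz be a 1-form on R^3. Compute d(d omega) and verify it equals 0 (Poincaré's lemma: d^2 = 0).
d(d omega) = 0

Step 1: d omega = sum_{i<j} (∂f_j/∂x_i - ∂f_i/∂x_j) dx_i ∧ dx_j:
  coeff of dx ∧ dy: 2
  coeff of dx ∧ dz: -4*x + 2*y
  coeff of dy ∧ dz: 2*x - 8*y
Step 2: Apply d again to each 2-form coefficient. The only possible 3-form in R^3 is dx ∧ dy ∧ dz, with coefficient
  ∂(coeff of dy∧dz)/∂x - ∂(coeff of dx∧dz)/∂y + ∂(coeff of dx∧dy)/∂z
  = ∂/∂x (2*x - 8*y) - ∂/∂y (-4*x + 2*y) + ∂/∂z (2).
Each of these terms simplifies to sums of mixed partials that cancel in pairs. The result is 0 (by equality of mixed partials for smooth functions — Schwarz / Clairaut).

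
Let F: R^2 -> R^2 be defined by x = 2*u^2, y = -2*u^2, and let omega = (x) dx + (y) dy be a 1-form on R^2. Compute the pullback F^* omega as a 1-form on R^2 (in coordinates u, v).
F^* omega = (16*u^3) du

Using F^*(f dg) = (f ∘ F) d(g ∘ F), substitute each coordinate x_i by F_i(u, v) in f_i, and replace dx_i by d F_i = (∂F_i/∂u) du + (∂F_i/∂v) dv.
  For the x component: f_1(F) = 2*u^2; d F_1 = (4*u) du + (0) dv
  For the y component: f_2(F) = -2*u^2; d F_2 = (-4*u) du + (0) dv
Combining and collecting du, dv coefficients:
  coeff of du: 16*u^3
  coeff of dv: 0
F^* omega = (16*u^3) du.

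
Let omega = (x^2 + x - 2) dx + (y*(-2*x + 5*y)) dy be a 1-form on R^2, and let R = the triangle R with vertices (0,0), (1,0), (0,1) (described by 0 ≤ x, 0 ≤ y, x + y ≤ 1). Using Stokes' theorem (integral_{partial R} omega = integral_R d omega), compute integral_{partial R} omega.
integral_(partial R) omega = -1/3

Stokes: integral_partial_R omega = integral_R d omega with d omega = (∂Q/∂x - ∂P/∂y) dx ∧ dy.
  ∂Q/∂x = -2*y
  ∂P/∂y = 0
  integrand = ∂Q/∂x - ∂P/∂y = -2*y.
Integrating over R: integral_0^1 integral_0^{1-x} (-2*y) dy dx = -1/3.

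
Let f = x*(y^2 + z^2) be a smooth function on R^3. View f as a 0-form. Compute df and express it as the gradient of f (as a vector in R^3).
df = (y^2 + z^2) dx + (2*x*y) dy + (2*x*z) dz; grad f = (y^2 + z^2, 2*x*y, 2*x*z)

For a 0-form f, d f = (∂f/∂x) dx + (∂f/∂y) dy + (∂f/∂z) dz. The components of the vector representation are exactly the entries of grad f in Cartesian coordinates:
  ∂f/∂x = y^2 + z^2
  ∂f/∂y = 2*x*y
  ∂f/∂z = 2*x*z.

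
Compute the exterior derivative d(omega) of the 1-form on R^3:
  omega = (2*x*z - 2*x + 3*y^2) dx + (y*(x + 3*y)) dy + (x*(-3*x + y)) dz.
d(omega) = (-5*y) dx ∧ dy + (-8*x + y) dx ∧ dz + (x) dy ∧ dz

For a 1-form omega = sum_i f_i dx_i, the exterior derivative is
  d(omega) = sum_{i < j} (∂f_j/∂x_i - ∂f_i/∂x_j) dx_i ∧ dx_j.
  coefficient of dx ∧ dy: ∂f_2/∂x - ∂f_1/∂y = ∂(y*(x + 3*y))/∂x - ∂(2*x*z - 2*x + 3*y^2)/∂y = -5*y
  coefficient of dx ∧ dz: ∂f_3/∂x - ∂f_1/∂z = ∂(x*(-3*x + y))/∂x - ∂(2*x*z - 2*x + 3*y^2)/∂z = -8*x + y
  coefficient of dy ∧ dz: ∂f_3/∂y - ∂f_2/∂z = ∂(x*(-3*x + y))/∂y - ∂(y*(x + 3*y))/∂z = x
Assembling: d(omega) = (-5*y) dx ∧ dy + (-8*x + y) dx ∧ dz + (x) dy ∧ dz.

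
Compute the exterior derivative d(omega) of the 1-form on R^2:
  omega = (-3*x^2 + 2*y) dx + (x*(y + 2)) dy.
d(omega) = (y) dx ∧ dy

For a 1-form omega = sum_i f_i dx_i, the exterior derivative is
  d(omega) = sum_{i < j} (∂f_j/∂x_i - ∂f_i/∂x_j) dx_i ∧ dx_j.
  coefficient of dx ∧ dy: ∂f_2/∂x - ∂f_1/∂y = ∂(x*(y + 2))/∂x - ∂(-3*x^2 + 2*y)/∂y = y
Assembling: d(omega) = (y) dx ∧ dy.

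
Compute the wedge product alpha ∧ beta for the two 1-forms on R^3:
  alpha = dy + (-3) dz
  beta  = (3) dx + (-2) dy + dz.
alpha ∧ beta = (-3) dx ∧ dy + (-5) dy ∧ dz + (9) dx ∧ dz

Distribute the wedge, using dx_i ∧ dx_j = -dx_j ∧ dx_i and dx_i ∧ dx_i = 0. For each pair (i, j) with i < j, the coefficient of dx_i ∧ dx_j in alpha ∧ beta is (alpha_i * beta_j - alpha_j * beta_i). Collecting: alpha ∧ beta = (-3) dx ∧ dy + (-5) dy ∧ dz + (9) dx ∧ dz.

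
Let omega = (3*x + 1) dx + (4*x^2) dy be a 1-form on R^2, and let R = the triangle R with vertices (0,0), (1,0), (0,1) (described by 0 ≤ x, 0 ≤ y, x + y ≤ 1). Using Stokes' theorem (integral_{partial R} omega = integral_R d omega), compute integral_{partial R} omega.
integral_(partial R) omega = 4/3

Stokes: integral_partial_R omega = integral_R d omega with d omega = (∂Q/∂x - ∂P/∂y) dx ∧ dy.
  ∂Q/∂x = 8*x
  ∂P/∂y = 0
  integrand = ∂Q/∂x - ∂P/∂y = 8*x.
Integrating over R: integral_0^1 integral_0^{1-x} (8*x) dy dx = 4/3.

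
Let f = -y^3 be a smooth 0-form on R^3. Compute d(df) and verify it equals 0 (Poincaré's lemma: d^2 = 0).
d(df) = 0

Step 1: df = sum_i (∂f/∂x_i) dx_i = (0) dx + (-3*y^2) dy + (0) dz.
Step 2: Apply d again. Using the 1-form formula, the coefficient of dx ∧ dy in d(df) is ∂^2 f/∂x ∂y - ∂^2 f/∂y ∂x = (0) - (0) = 0 (equality of mixed partials for smooth f).
Similarly for dx ∧ dz and dy ∧ dz — all coefficients vanish. So d(df) = 0.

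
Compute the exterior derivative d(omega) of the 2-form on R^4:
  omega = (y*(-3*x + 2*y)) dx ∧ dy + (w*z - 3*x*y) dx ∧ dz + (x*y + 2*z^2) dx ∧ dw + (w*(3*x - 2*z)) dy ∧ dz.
d(omega) = (3*w + 3*x) dx ∧ dy ∧ dz + (-3*z) dx ∧ dz ∧ dw + (-x) dx ∧ dy ∧ dw + (3*x - 2*z) dy ∧ dz ∧ dw

For a 2-form omega = sum_{i<j} g_{ij} dx_i ∧ dx_j, the exterior derivative is
  d(omega) = sum_{i<j} d(g_{ij}) ∧ dx_i ∧ dx_j = sum_{i<j, k} (∂g_{ij}/∂x_k) dx_k ∧ dx_i ∧ dx_j.
Expand each term, using dx_k ∧ dx_i ∧ dx_j = sgn(permutation) dx_{(a)} ∧ dx_{(b)} ∧ dx_{(c)} with (a < b < c) sorted:
  d(w*z - 3*x*y) includes (∂/∂y)(w*z - 3*x*y) dy = (-3*x) dy, which multiplied by dx ∧ dz gives (3*x) dx ∧ dy ∧ dz
  d(w*z - 3*x*y) includes (∂/∂w)(w*z - 3*x*y) dw = (z) dw, which multiplied by dx ∧ dz gives (z) dx ∧ dz ∧ dw
  d(x*y + 2*z^2) includes (∂/∂y)(x*y + 2*z^2) dy = (x) dy, which multiplied by dx ∧ dw gives (-x) dx ∧ dy ∧ dw
  d(x*y + 2*z^2) includes (∂/∂z)(x*y + 2*z^2) dz = (4*z) dz, which multiplied by dx ∧ dw gives (-4*z) dx ∧ dz ∧ dw
  d(w*(3*x - 2*z)) includes (∂/∂x)(w*(3*x - 2*z)) dx = (3*w) dx, which multiplied by dy ∧ dz gives (3*w) dx ∧ dy ∧ dz
  d(w*(3*x - 2*z)) includes (∂/∂w)(w*(3*x - 2*z)) dw = (3*x - 2*z) dw, which multiplied by dy ∧ dz gives (3*x - 2*z) dy ∧ dz ∧ dw
Collecting like 3-forms: d(omega) = (3*w + 3*x) dx ∧ dy ∧ dz + (-3*z) dx ∧ dz ∧ dw + (-x) dx ∧ dy ∧ dw + (3*x - 2*z) dy ∧ dz ∧ dw.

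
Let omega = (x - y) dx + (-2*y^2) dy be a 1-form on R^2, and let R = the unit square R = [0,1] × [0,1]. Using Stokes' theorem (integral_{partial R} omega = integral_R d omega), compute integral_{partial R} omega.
integral_(partial R) omega = 1

Stokes: integral_partial_R omega = integral_R d omega with d omega = (∂Q/∂x - ∂P/∂y) dx ∧ dy.
  ∂Q/∂x = 0
  ∂P/∂y = -1
  integrand = ∂Q/∂x - ∂P/∂y = 1.
Integrating over R: integral_0^1 integral_0^1 (1) dx dy = 1.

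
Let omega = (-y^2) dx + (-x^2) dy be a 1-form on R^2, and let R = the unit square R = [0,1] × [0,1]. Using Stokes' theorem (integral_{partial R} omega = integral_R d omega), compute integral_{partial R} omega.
integral_(partial R) omega = 0

Stokes: integral_partial_R omega = integral_R d omega with d omega = (∂Q/∂x - ∂P/∂y) dx ∧ dy.
  ∂Q/∂x = -2*x
  ∂P/∂y = -2*y
  integrand = ∂Q/∂x - ∂P/∂y = -2*x + 2*y.
Integrating over R: integral_0^1 integral_0^1 (-2*x + 2*y) dx dy = 0.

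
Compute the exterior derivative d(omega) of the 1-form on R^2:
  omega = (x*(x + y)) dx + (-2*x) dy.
d(omega) = (-x - 2) dx ∧ dy

For a 1-form omega = sum_i f_i dx_i, the exterior derivative is
  d(omega) = sum_{i < j} (∂f_j/∂x_i - ∂f_i/∂x_j) dx_i ∧ dx_j.
  coefficient of dx ∧ dy: ∂f_2/∂x - ∂f_1/∂y = ∂(-2*x)/∂x - ∂(x*(x + y))/∂y = -x - 2
Assembling: d(omega) = (-x - 2) dx ∧ dy.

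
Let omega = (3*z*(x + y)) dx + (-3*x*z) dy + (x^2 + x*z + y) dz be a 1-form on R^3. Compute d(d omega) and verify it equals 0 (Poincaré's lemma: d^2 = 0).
d(d omega) = 0

Step 1: d omega = sum_{i<j} (∂f_j/∂x_i - ∂f_i/∂x_j) dx_i ∧ dx_j:
  coeff of dx ∧ dy: -6*z
  coeff of dx ∧ dz: -x - 3*y + z
  coeff of dy ∧ dz: 3*x + 1
Step 2: Apply d again to each 2-form coefficient. The only possible 3-form in R^3 is dx ∧ dy ∧ dz, with coefficient
  ∂(coeff of dy∧dz)/∂x - ∂(coeff of dx∧dz)/∂y + ∂(coeff of dx∧dy)/∂z
  = ∂/∂x (3*x + 1) - ∂/∂y (-x - 3*y + z) + ∂/∂z (-6*z).
Each of these terms simplifies to sums of mixed partials that cancel in pairs. The result is 0 (by equality of mixed partials for smooth functions — Schwarz / Clairaut).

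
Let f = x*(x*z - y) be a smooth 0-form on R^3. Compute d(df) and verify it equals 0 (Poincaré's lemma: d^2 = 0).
d(df) = 0

Step 1: df = sum_i (∂f/∂x_i) dx_i = (2*x*z - y) dx + (-x) dy + (x^2) dz.
Step 2: Apply d again. Using the 1-form formula, the coefficient of dx ∧ dy in d(df) is ∂^2 f/∂x ∂y - ∂^2 f/∂y ∂x = (-1) - (-1) = 0 (equality of mixed partials for smooth f).
Similarly for dx ∧ dz and dy ∧ dz — all coefficients vanish. So d(df) = 0.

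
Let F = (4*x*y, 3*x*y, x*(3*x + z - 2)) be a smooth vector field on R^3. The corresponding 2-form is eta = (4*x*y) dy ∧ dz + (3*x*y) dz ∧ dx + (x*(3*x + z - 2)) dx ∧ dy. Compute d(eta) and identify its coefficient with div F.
d(eta) = (4*x + 4*y) dx ∧ dy ∧ dz; div F = 4*x + 4*y

For a 2-form in R^3 of the form above, applying d gives a 3-form with coefficient ∂P/∂x + ∂Q/∂y + ∂R/∂z:
  ∂P/∂x = 4*y
  ∂Q/∂y = 3*x
  ∂R/∂z = x
Sum = 4*x + 4*y, which is exactly div F.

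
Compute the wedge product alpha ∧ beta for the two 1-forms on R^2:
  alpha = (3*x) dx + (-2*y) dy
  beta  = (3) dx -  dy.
alpha ∧ beta = (-3*x + 6*y) dx ∧ dy

Distribute the wedge, using dx_i ∧ dx_j = -dx_j ∧ dx_i and dx_i ∧ dx_i = 0. For each pair (i, j) with i < j, the coefficient of dx_i ∧ dx_j in alpha ∧ beta is (alpha_i * beta_j - alpha_j * beta_i). Collecting: alpha ∧ beta = (-3*x + 6*y) dx ∧ dy.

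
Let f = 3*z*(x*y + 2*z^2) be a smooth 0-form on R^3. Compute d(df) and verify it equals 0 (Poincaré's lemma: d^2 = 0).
d(df) = 0

Step 1: df = sum_i (∂f/∂x_i) dx_i = (3*y*z) dx + (3*x*z) dy + (3*x*y + 18*z^2) dz.
Step 2: Apply d again. Using the 1-form formula, the coefficient of dx ∧ dy in d(df) is ∂^2 f/∂x ∂y - ∂^2 f/∂y ∂x = (3*z) - (3*z) = 0 (equality of mixed partials for smooth f).
Similarly for dx ∧ dz and dy ∧ dz — all coefficients vanish. So d(df) = 0.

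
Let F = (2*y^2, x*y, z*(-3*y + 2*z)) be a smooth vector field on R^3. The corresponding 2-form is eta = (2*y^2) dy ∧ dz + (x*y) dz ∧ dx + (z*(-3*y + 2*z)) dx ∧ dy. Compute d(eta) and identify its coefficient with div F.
d(eta) = (x - 3*y + 4*z) dx ∧ dy ∧ dz; div F = x - 3*y + 4*z

For a 2-form in R^3 of the form above, applying d gives a 3-form with coefficient ∂P/∂x + ∂Q/∂y + ∂R/∂z:
  ∂P/∂x = 0
  ∂Q/∂y = x
  ∂R/∂z = -3*y + 4*z
Sum = x - 3*y + 4*z, which is exactly div F.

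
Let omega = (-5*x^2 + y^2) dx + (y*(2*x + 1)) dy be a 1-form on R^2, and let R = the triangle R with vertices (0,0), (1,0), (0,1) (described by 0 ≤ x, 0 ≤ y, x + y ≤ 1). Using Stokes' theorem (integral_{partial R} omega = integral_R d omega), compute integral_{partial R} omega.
integral_(partial R) omega = 0

Stokes: integral_partial_R omega = integral_R d omega with d omega = (∂Q/∂x - ∂P/∂y) dx ∧ dy.
  ∂Q/∂x = 2*y
  ∂P/∂y = 2*y
  integrand = ∂Q/∂x - ∂P/∂y = 0.
Integrating over R: integral_0^1 integral_0^{1-x} (0) dy dx = 0.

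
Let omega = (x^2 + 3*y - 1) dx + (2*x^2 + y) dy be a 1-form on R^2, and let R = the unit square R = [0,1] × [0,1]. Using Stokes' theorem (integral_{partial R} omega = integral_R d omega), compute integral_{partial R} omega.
integral_(partial R) omega = -1

Stokes: integral_partial_R omega = integral_R d omega with d omega = (∂Q/∂x - ∂P/∂y) dx ∧ dy.
  ∂Q/∂x = 4*x
  ∂P/∂y = 3
  integrand = ∂Q/∂x - ∂P/∂y = 4*x - 3.
Integrating over R: integral_0^1 integral_0^1 (4*x - 3) dx dy = -1.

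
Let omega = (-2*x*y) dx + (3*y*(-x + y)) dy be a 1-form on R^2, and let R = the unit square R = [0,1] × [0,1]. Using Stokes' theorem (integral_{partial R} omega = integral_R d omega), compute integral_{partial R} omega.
integral_(partial R) omega = -1/2

Stokes: integral_partial_R omega = integral_R d omega with d omega = (∂Q/∂x - ∂P/∂y) dx ∧ dy.
  ∂Q/∂x = -3*y
  ∂P/∂y = -2*x
  integrand = ∂Q/∂x - ∂P/∂y = 2*x - 3*y.
Integrating over R: integral_0^1 integral_0^1 (2*x - 3*y) dx dy = -1/2.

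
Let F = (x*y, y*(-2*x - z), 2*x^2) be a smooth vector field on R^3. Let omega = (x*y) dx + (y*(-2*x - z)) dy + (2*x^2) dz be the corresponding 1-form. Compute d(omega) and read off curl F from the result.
d(omega) = (y) dy ∧ dz + (-4*x) dz ∧ dx + (-x - 2*y) dx ∧ dy; curl F = (y, -4*x, -x - 2*y)

d omega = sum_{i<j} (∂f_j/∂x_i - ∂f_i/∂x_j) dx_i ∧ dx_j. Under the identification (dy ∧ dz, dz ∧ dx, dx ∧ dy) ↔ (e_x, e_y, e_z), the coefficients are exactly the components of curl F. Compute:
  ∂R/∂y - ∂Q/∂z = (0) - (-y) = y
  ∂P/∂z - ∂R/∂x = (0) - (4*x) = -4*x
  ∂Q/∂x - ∂P/∂y = (-2*y) - (x) = -x - 2*y.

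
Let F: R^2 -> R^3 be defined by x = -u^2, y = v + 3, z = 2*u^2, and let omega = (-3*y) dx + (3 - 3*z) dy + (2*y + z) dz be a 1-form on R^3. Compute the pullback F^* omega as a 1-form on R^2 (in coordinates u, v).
F^* omega = (2*u*(4*u^2 + 7*v + 21)) du + (3 - 6*u^2) dv

Using F^*(f dg) = (f ∘ F) d(g ∘ F), substitute each coordinate x_i by F_i(u, v) in f_i, and replace dx_i by d F_i = (∂F_i/∂u) du + (∂F_i/∂v) dv.
  For the x component: f_1(F) = -3*v - 9; d F_1 = (-2*u) du + (0) dv
  For the y component: f_2(F) = 3 - 6*u^2; d F_2 = (0) du + (1) dv
  For the z component: f_3(F) = 2*u^2 + 2*v + 6; d F_3 = (4*u) du + (0) dv
Combining and collecting du, dv coefficients:
  coeff of du: 2*u*(4*u^2 + 7*v + 21)
  coeff of dv: 3 - 6*u^2
F^* omega = (2*u*(4*u^2 + 7*v + 21)) du + (3 - 6*u^2) dv.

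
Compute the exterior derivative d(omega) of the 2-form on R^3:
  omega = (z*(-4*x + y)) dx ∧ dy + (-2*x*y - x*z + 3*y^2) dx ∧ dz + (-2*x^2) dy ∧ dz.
d(omega) = (-6*x - 5*y) dx ∧ dy ∧ dz

For a 2-form omega = sum_{i<j} g_{ij} dx_i ∧ dx_j, the exterior derivative is
  d(omega) = sum_{i<j} d(g_{ij}) ∧ dx_i ∧ dx_j = sum_{i<j, k} (∂g_{ij}/∂x_k) dx_k ∧ dx_i ∧ dx_j.
Expand each term, using dx_k ∧ dx_i ∧ dx_j = sgn(permutation) dx_{(a)} ∧ dx_{(b)} ∧ dx_{(c)} with (a < b < c) sorted:
  d(z*(-4*x + y)) includes (∂/∂z)(z*(-4*x + y)) dz = (-4*x + y) dz, which multiplied by dx ∧ dy gives (-4*x + y) dx ∧ dy ∧ dz
  d(-2*x*y - x*z + 3*y^2) includes (∂/∂y)(-2*x*y - x*z + 3*y^2) dy = (-2*x + 6*y) dy, which multiplied by dx ∧ dz gives (2*x - 6*y) dx ∧ dy ∧ dz
  d(-2*x^2) includes (∂/∂x)(-2*x^2) dx = (-4*x) dx, which multiplied by dy ∧ dz gives (-4*x) dx ∧ dy ∧ dz
Collecting like 3-forms: d(omega) = (-6*x - 5*y) dx ∧ dy ∧ dz.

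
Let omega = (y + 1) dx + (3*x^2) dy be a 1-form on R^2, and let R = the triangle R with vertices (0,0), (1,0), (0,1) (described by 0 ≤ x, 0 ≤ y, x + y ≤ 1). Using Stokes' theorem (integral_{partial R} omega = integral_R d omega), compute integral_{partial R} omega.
integral_(partial R) omega = 1/2

Stokes: integral_partial_R omega = integral_R d omega with d omega = (∂Q/∂x - ∂P/∂y) dx ∧ dy.
  ∂Q/∂x = 6*x
  ∂P/∂y = 1
  integrand = ∂Q/∂x - ∂P/∂y = 6*x - 1.
Integrating over R: integral_0^1 integral_0^{1-x} (6*x - 1) dy dx = 1/2.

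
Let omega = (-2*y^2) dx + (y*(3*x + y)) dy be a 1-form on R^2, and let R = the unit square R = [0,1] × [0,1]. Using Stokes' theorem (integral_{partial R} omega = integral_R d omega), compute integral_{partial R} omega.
integral_(partial R) omega = 7/2

Stokes: integral_partial_R omega = integral_R d omega with d omega = (∂Q/∂x - ∂P/∂y) dx ∧ dy.
  ∂Q/∂x = 3*y
  ∂P/∂y = -4*y
  integrand = ∂Q/∂x - ∂P/∂y = 7*y.
Integrating over R: integral_0^1 integral_0^1 (7*y) dx dy = 7/2.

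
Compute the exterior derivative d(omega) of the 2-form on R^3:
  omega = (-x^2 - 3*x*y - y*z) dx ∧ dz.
d(omega) = (3*x + z) dx ∧ dy ∧ dz

For a 2-form omega = sum_{i<j} g_{ij} dx_i ∧ dx_j, the exterior derivative is
  d(omega) = sum_{i<j} d(g_{ij}) ∧ dx_i ∧ dx_j = sum_{i<j, k} (∂g_{ij}/∂x_k) dx_k ∧ dx_i ∧ dx_j.
Expand each term, using dx_k ∧ dx_i ∧ dx_j = sgn(permutation) dx_{(a)} ∧ dx_{(b)} ∧ dx_{(c)} with (a < b < c) sorted:
  d(-x^2 - 3*x*y - y*z) includes (∂/∂y)(-x^2 - 3*x*y - y*z) dy = (-3*x - z) dy, which multiplied by dx ∧ dz gives (3*x + z) dx ∧ dy ∧ dz
Collecting like 3-forms: d(omega) = (3*x + z) dx ∧ dy ∧ dz.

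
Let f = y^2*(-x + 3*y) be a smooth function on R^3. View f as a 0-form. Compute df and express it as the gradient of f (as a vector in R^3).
df = (-y^2) dx + (y*(-2*x + 9*y)) dy + (0) dz; grad f = (-y^2, y*(-2*x + 9*y), 0)

For a 0-form f, d f = (∂f/∂x) dx + (∂f/∂y) dy + (∂f/∂z) dz. The components of the vector representation are exactly the entries of grad f in Cartesian coordinates:
  ∂f/∂x = -y^2
  ∂f/∂y = y*(-2*x + 9*y)
  ∂f/∂z = 0.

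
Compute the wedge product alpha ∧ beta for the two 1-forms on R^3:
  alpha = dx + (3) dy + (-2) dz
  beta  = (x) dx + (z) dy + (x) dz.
alpha ∧ beta = (-3*x + z) dx ∧ dy + (3*x) dx ∧ dz + (3*x + 2*z) dy ∧ dz

Distribute the wedge, using dx_i ∧ dx_j = -dx_j ∧ dx_i and dx_i ∧ dx_i = 0. For each pair (i, j) with i < j, the coefficient of dx_i ∧ dx_j in alpha ∧ beta is (alpha_i * beta_j - alpha_j * beta_i). Collecting: alpha ∧ beta = (-3*x + z) dx ∧ dy + (3*x) dx ∧ dz + (3*x + 2*z) dy ∧ dz.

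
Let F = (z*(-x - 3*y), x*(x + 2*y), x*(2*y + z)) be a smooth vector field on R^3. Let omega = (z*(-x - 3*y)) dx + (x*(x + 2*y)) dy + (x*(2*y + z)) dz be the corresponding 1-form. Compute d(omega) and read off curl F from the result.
d(omega) = (2*x) dy ∧ dz + (-x - 5*y - z) dz ∧ dx + (2*x + 2*y + 3*z) dx ∧ dy; curl F = (2*x, -x - 5*y - z, 2*x + 2*y + 3*z)

d omega = sum_{i<j} (∂f_j/∂x_i - ∂f_i/∂x_j) dx_i ∧ dx_j. Under the identification (dy ∧ dz, dz ∧ dx, dx ∧ dy) ↔ (e_x, e_y, e_z), the coefficients are exactly the components of curl F. Compute:
  ∂R/∂y - ∂Q/∂z = (2*x) - (0) = 2*x
  ∂P/∂z - ∂R/∂x = (-x - 3*y) - (2*y + z) = -x - 5*y - z
  ∂Q/∂x - ∂P/∂y = (2*x + 2*y) - (-3*z) = 2*x + 2*y + 3*z.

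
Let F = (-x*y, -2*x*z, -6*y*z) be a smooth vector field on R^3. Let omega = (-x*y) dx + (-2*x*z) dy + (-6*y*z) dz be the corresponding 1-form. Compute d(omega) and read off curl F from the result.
d(omega) = (2*x - 6*z) dy ∧ dz + (0) dz ∧ dx + (x - 2*z) dx ∧ dy; curl F = (2*x - 6*z, 0, x - 2*z)

d omega = sum_{i<j} (∂f_j/∂x_i - ∂f_i/∂x_j) dx_i ∧ dx_j. Under the identification (dy ∧ dz, dz ∧ dx, dx ∧ dy) ↔ (e_x, e_y, e_z), the coefficients are exactly the components of curl F. Compute:
  ∂R/∂y - ∂Q/∂z = (-6*z) - (-2*x) = 2*x - 6*z
  ∂P/∂z - ∂R/∂x = (0) - (0) = 0
  ∂Q/∂x - ∂P/∂y = (-2*z) - (-x) = x - 2*z.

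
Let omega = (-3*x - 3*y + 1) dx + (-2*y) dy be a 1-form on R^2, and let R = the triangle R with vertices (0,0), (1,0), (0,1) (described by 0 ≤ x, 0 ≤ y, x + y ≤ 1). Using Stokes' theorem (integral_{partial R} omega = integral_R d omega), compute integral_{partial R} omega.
integral_(partial R) omega = 3/2

Stokes: integral_partial_R omega = integral_R d omega with d omega = (∂Q/∂x - ∂P/∂y) dx ∧ dy.
  ∂Q/∂x = 0
  ∂P/∂y = -3
  integrand = ∂Q/∂x - ∂P/∂y = 3.
Integrating over R: integral_0^1 integral_0^{1-x} (3) dy dx = 3/2.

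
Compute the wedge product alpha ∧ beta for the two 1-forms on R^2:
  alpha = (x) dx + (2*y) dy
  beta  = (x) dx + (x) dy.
alpha ∧ beta = (x*(x - 2*y)) dx ∧ dy

Distribute the wedge, using dx_i ∧ dx_j = -dx_j ∧ dx_i and dx_i ∧ dx_i = 0. For each pair (i, j) with i < j, the coefficient of dx_i ∧ dx_j in alpha ∧ beta is (alpha_i * beta_j - alpha_j * beta_i). Collecting: alpha ∧ beta = (x*(x - 2*y)) dx ∧ dy.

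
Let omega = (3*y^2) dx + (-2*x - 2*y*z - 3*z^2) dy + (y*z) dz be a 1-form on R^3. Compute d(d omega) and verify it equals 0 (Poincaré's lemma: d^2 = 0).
d(d omega) = 0

Step 1: d omega = sum_{i<j} (∂f_j/∂x_i - ∂f_i/∂x_j) dx_i ∧ dx_j:
  coeff of dx ∧ dy: -6*y - 2
  coeff of dx ∧ dz: 0
  coeff of dy ∧ dz: 2*y + 7*z
Step 2: Apply d again to each 2-form coefficient. The only possible 3-form in R^3 is dx ∧ dy ∧ dz, with coefficient
  ∂(coeff of dy∧dz)/∂x - ∂(coeff of dx∧dz)/∂y + ∂(coeff of dx∧dy)/∂z
  = ∂/∂x (2*y + 7*z) - ∂/∂y (0) + ∂/∂z (-6*y - 2).
Each of these terms simplifies to sums of mixed partials that cancel in pairs. The result is 0 (by equality of mixed partials for smooth functions — Schwarz / Clairaut).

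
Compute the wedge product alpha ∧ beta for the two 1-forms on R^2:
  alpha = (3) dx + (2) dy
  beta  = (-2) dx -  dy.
alpha ∧ beta = (1) dx ∧ dy

Distribute the wedge, using dx_i ∧ dx_j = -dx_j ∧ dx_i and dx_i ∧ dx_i = 0. For each pair (i, j) with i < j, the coefficient of dx_i ∧ dx_j in alpha ∧ beta is (alpha_i * beta_j - alpha_j * beta_i). Collecting: alpha ∧ beta = (1) dx ∧ dy.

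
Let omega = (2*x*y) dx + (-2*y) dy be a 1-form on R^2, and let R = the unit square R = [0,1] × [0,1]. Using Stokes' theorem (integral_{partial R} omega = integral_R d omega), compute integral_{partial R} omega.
integral_(partial R) omega = -1

Stokes: integral_partial_R omega = integral_R d omega with d omega = (∂Q/∂x - ∂P/∂y) dx ∧ dy.
  ∂Q/∂x = 0
  ∂P/∂y = 2*x
  integrand = ∂Q/∂x - ∂P/∂y = -2*x.
Integrating over R: integral_0^1 integral_0^1 (-2*x) dx dy = -1.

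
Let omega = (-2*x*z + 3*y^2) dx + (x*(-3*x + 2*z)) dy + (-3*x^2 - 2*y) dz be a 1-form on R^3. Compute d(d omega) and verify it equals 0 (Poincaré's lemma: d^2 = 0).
d(d omega) = 0

Step 1: d omega = sum_{i<j} (∂f_j/∂x_i - ∂f_i/∂x_j) dx_i ∧ dx_j:
  coeff of dx ∧ dy: -6*x - 6*y + 2*z
  coeff of dx ∧ dz: -4*x
  coeff of dy ∧ dz: -2*x - 2
Step 2: Apply d again to each 2-form coefficient. The only possible 3-form in R^3 is dx ∧ dy ∧ dz, with coefficient
  ∂(coeff of dy∧dz)/∂x - ∂(coeff of dx∧dz)/∂y + ∂(coeff of dx∧dy)/∂z
  = ∂/∂x (-2*x - 2) - ∂/∂y (-4*x) + ∂/∂z (-6*x - 6*y + 2*z).
Each of these terms simplifies to sums of mixed partials that cancel in pairs. The result is 0 (by equality of mixed partials for smooth functions — Schwarz / Clairaut).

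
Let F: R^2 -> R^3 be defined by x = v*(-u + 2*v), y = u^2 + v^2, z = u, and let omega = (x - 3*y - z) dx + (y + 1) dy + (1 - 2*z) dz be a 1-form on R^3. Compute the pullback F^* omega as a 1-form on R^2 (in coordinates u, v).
F^* omega = (2*u^3 + 3*u^2*v + 3*u*v^2 + u*v + v^3 + 1) du + (3*u^3 - 9*u^2*v + u^2 - 3*u*v^2 - 4*u*v - 2*v^3 + 2*v) dv

Using F^*(f dg) = (f ∘ F) d(g ∘ F), substitute each coordinate x_i by F_i(u, v) in f_i, and replace dx_i by d F_i = (∂F_i/∂u) du + (∂F_i/∂v) dv.
  For the x component: f_1(F) = -3*u^2 - u*v - u - v^2; d F_1 = (-v) du + (-u + 4*v) dv
  For the y component: f_2(F) = u^2 + v^2 + 1; d F_2 = (2*u) du + (2*v) dv
  For the z component: f_3(F) = 1 - 2*u; d F_3 = (1) du + (0) dv
Combining and collecting du, dv coefficients:
  coeff of du: 2*u^3 + 3*u^2*v + 3*u*v^2 + u*v + v^3 + 1
  coeff of dv: 3*u^3 - 9*u^2*v + u^2 - 3*u*v^2 - 4*u*v - 2*v^3 + 2*v
F^* omega = (2*u^3 + 3*u^2*v + 3*u*v^2 + u*v + v^3 + 1) du + (3*u^3 - 9*u^2*v + u^2 - 3*u*v^2 - 4*u*v - 2*v^3 + 2*v) dv.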